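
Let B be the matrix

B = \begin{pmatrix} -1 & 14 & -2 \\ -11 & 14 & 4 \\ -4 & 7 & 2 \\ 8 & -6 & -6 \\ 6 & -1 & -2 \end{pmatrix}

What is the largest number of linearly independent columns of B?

Row reduce to echelon form.
R2 ← R2 − (11)·R1: [0, -140, 26]
R3 ← R3 − (4)·R1: [0, -49, 10]
R4 ← R4 + (8)·R1: [0, 106, -22]
R5 ← R5 + (6)·R1: [0, 83, -14]
R3 ← R3 − (7/20)·R2: [0, 0, 9/10]
R4 ← R4 + (53/70)·R2: [0, 0, -81/35]
R5 ← R5 + (83/140)·R2: [0, 0, 99/70]
R4 ← R4 + (18/7)·R3: [0, 0, 0]
R5 ← R5 − (11/7)·R3: [0, 0, 0]
Echelon form has 3 nonzero rows, so rank(B) = 3.
The rank gives the maximum number of linearly independent columns: 3.

3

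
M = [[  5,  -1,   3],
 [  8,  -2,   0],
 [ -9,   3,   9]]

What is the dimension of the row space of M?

2

Row reduce to echelon form.
R2 ← R2 − (8/5)·R1: [0, -2/5, -24/5]
R3 ← R3 + (9/5)·R1: [0, 6/5, 72/5]
R3 ← R3 + (3)·R2: [0, 0, 0]
Echelon form has 2 nonzero rows, so rank(M) = 2.
The row space has dimension equal to the rank: 2.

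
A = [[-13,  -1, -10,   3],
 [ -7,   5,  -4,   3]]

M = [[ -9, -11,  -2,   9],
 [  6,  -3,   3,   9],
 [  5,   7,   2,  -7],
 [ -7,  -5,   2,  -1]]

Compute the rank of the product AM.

2

First compute AM:
[[ 40,  61,   9, -59],
 [ 52,  19,  27,   7]]
Now row reduce the product.
R2 ← R2 − (13/10)·R1: [0, -603/10, 153/10, 837/10]
2 nonzero rows, so rank(AM) = 2.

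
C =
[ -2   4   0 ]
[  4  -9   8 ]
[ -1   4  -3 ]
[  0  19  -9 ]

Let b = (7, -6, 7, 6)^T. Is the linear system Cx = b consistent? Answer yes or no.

Row reduce the augmented matrix [C | b].
R2 ← R2 + (2)·R1: [0, -1, 8, 8]
R3 ← R3 − (1/2)·R1: [0, 2, -3, 7/2]
R3 ← R3 + (2)·R2: [0, 0, 13, 39/2]
R4 ← R4 + (19)·R2: [0, 0, 143, 158]
R4 ← R4 − (11)·R3: [0, 0, 0, -113/2]
The echelon form has 4 nonzero rows; the last pivot sits in the augmented column, so rank(C) = 3 but rank([C|b]) = 4.
Since the ranks differ, the system is inconsistent.

no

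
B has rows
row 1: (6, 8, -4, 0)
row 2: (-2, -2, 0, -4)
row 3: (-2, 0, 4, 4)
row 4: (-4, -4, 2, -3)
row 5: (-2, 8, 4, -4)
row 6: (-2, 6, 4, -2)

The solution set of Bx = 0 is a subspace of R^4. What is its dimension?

Row reduce to echelon form.
R2 ← R2 + (1/3)·R1: [0, 2/3, -4/3, -4]
R3 ← R3 + (1/3)·R1: [0, 8/3, 8/3, 4]
R4 ← R4 + (2/3)·R1: [0, 4/3, -2/3, -3]
R5 ← R5 + (1/3)·R1: [0, 32/3, 8/3, -4]
R6 ← R6 + (1/3)·R1: [0, 26/3, 8/3, -2]
R3 ← R3 − (4)·R2: [0, 0, 8, 20]
R4 ← R4 − (2)·R2: [0, 0, 2, 5]
R5 ← R5 − (16)·R2: [0, 0, 24, 60]
R6 ← R6 − (13)·R2: [0, 0, 20, 50]
R4 ← R4 − (1/4)·R3: [0, 0, 0, 0]
R5 ← R5 − (3)·R3: [0, 0, 0, 0]
R6 ← R6 − (5/2)·R3: [0, 0, 0, 0]
3 nonzero rows, so rank(B) = 3.
B has 4 columns; by rank–nullity, nullity = 4 − 3 = 1.

1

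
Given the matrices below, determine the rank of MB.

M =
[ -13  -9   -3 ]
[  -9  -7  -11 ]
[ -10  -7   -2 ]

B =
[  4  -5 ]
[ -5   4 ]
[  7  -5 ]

2

First compute MB:
[[-28,  44],
 [-78,  72],
 [-19,  32]]
Now row reduce the product.
R2 ← R2 − (39/14)·R1: [0, -354/7]
R3 ← R3 − (19/28)·R1: [0, 15/7]
R3 ← R3 + (5/118)·R2: [0, 0]
2 nonzero rows, so rank(MB) = 2.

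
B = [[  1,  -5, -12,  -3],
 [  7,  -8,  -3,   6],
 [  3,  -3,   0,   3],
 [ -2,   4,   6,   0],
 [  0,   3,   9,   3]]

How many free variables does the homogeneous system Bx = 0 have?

2

Row reduce to echelon form.
R2 ← R2 − (7)·R1: [0, 27, 81, 27]
R3 ← R3 − (3)·R1: [0, 12, 36, 12]
R4 ← R4 + (2)·R1: [0, -6, -18, -6]
R3 ← R3 − (4/9)·R2: [0, 0, 0, 0]
R4 ← R4 + (2/9)·R2: [0, 0, 0, 0]
R5 ← R5 − (1/9)·R2: [0, 0, 0, 0]
2 nonzero rows, so rank(B) = 2.
B has 4 columns; by rank–nullity, nullity = 4 − 2 = 2.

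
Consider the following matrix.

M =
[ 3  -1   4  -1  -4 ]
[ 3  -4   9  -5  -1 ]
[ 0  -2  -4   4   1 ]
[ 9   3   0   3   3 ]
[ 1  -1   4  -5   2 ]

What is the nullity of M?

Row reduce to echelon form.
R2 ← R2 − R1: [0, -3, 5, -4, 3]
R4 ← R4 − (3)·R1: [0, 6, -12, 6, 15]
R5 ← R5 − (1/3)·R1: [0, -2/3, 8/3, -14/3, 10/3]
R3 ← R3 − (2/3)·R2: [0, 0, -22/3, 20/3, -1]
R4 ← R4 + (2)·R2: [0, 0, -2, -2, 21]
R5 ← R5 − (2/9)·R2: [0, 0, 14/9, -34/9, 8/3]
R4 ← R4 − (3/11)·R3: [0, 0, 0, -42/11, 234/11]
R5 ← R5 + (7/33)·R3: [0, 0, 0, -26/11, 27/11]
R5 ← R5 − (13/21)·R4: [0, 0, 0, 0, -75/7]
5 nonzero rows, so rank(M) = 5.
M has 5 columns; by rank–nullity, nullity = 5 − 5 = 0.

0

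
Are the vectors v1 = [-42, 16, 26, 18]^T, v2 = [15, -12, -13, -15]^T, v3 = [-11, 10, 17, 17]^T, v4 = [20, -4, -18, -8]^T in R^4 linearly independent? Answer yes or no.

Form the matrix with these vectors as rows and row reduce.
R2 ← R2 + (5/14)·R1: [0, -44/7, -26/7, -60/7]
R3 ← R3 − (11/42)·R1: [0, 122/21, 214/21, 86/7]
R4 ← R4 + (10/21)·R1: [0, 76/21, -118/21, 4/7]
R3 ← R3 + (61/66)·R2: [0, 0, 223/33, 48/11]
R4 ← R4 + (19/33)·R2: [0, 0, -256/33, -48/11]
R4 ← R4 + (256/223)·R3: [0, 0, 0, 144/223]
4 nonzero rows, so the 4 vectors span a space of dimension 4.
Since 4 = 4, the vectors are linearly independent.

yes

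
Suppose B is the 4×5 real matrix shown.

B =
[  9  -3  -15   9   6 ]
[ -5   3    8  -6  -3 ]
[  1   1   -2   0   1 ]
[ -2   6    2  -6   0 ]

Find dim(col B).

Row reduce to echelon form.
R2 ← R2 + (5/9)·R1: [0, 4/3, -1/3, -1, 1/3]
R3 ← R3 − (1/9)·R1: [0, 4/3, -1/3, -1, 1/3]
R4 ← R4 + (2/9)·R1: [0, 16/3, -4/3, -4, 4/3]
R3 ← R3 − R2: [0, 0, 0, 0, 0]
R4 ← R4 − (4)·R2: [0, 0, 0, 0, 0]
Echelon form has 2 nonzero rows, so rank(B) = 2.
The column space has dimension equal to the rank: 2.

2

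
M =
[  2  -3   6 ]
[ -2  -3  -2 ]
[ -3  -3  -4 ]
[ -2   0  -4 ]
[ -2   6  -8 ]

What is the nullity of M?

1

Row reduce to echelon form.
R2 ← R2 + R1: [0, -6, 4]
R3 ← R3 + (3/2)·R1: [0, -15/2, 5]
R4 ← R4 + R1: [0, -3, 2]
R5 ← R5 + R1: [0, 3, -2]
R3 ← R3 − (5/4)·R2: [0, 0, 0]
R4 ← R4 − (1/2)·R2: [0, 0, 0]
R5 ← R5 + (1/2)·R2: [0, 0, 0]
2 nonzero rows, so rank(M) = 2.
M has 3 columns; by rank–nullity, nullity = 3 − 2 = 1.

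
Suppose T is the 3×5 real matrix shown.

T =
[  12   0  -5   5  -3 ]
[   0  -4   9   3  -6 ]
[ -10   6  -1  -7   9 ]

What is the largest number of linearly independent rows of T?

Row reduce to echelon form.
R3 ← R3 + (5/6)·R1: [0, 6, -31/6, -17/6, 13/2]
R3 ← R3 + (3/2)·R2: [0, 0, 25/3, 5/3, -5/2]
Echelon form has 3 nonzero rows, so rank(T) = 3.
The rank gives the maximum number of linearly independent rows: 3.

3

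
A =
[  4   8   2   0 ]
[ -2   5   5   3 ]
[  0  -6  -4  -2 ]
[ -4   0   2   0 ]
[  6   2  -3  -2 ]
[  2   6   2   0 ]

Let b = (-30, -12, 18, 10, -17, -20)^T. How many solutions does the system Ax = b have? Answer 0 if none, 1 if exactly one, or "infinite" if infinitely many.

Row reduce the augmented matrix [A | b].
R2 ← R2 + (1/2)·R1: [0, 9, 6, 3, -27]
R4 ← R4 + R1: [0, 8, 4, 0, -20]
R5 ← R5 − (3/2)·R1: [0, -10, -6, -2, 28]
R6 ← R6 − (1/2)·R1: [0, 2, 1, 0, -5]
R3 ← R3 + (2/3)·R2: [0, 0, 0, 0, 0]
R4 ← R4 − (8/9)·R2: [0, 0, -4/3, -8/3, 4]
R5 ← R5 + (10/9)·R2: [0, 0, 2/3, 4/3, -2]
R6 ← R6 − (2/9)·R2: [0, 0, -1/3, -2/3, 1]
Swap R3 ↔ R4
R5 ← R5 + (1/2)·R3: [0, 0, 0, 0, 0]
R6 ← R6 − (1/4)·R3: [0, 0, 0, 0, 0]
The echelon form has 3 nonzero rows, and every pivot lies in the first 4 columns, so rank(A) = rank([A|b]) = 3.
The system is consistent.
rank = 3 < 4 unknowns, so there are infinitely many solutions.

infinite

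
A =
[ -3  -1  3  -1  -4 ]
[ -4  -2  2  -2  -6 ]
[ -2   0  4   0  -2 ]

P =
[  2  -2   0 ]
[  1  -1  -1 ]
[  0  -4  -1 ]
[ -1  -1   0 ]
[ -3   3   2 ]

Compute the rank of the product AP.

First compute AP:
[[  6, -16, -10],
 [ 10, -14, -12],
 [  2, -18,  -8]]
Now row reduce the product.
R2 ← R2 − (5/3)·R1: [0, 38/3, 14/3]
R3 ← R3 − (1/3)·R1: [0, -38/3, -14/3]
R3 ← R3 + R2: [0, 0, 0]
2 nonzero rows, so rank(AP) = 2.

2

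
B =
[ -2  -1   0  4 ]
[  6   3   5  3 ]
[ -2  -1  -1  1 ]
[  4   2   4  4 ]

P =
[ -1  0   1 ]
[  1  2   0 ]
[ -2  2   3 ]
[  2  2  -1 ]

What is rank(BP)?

First compute BP:
[[  9,   6,  -6],
 [ -7,  22,  18],
 [  5,  -2,  -6],
 [ -2,  20,  12]]
Now row reduce the product.
R2 ← R2 + (7/9)·R1: [0, 80/3, 40/3]
R3 ← R3 − (5/9)·R1: [0, -16/3, -8/3]
R4 ← R4 + (2/9)·R1: [0, 64/3, 32/3]
R3 ← R3 + (1/5)·R2: [0, 0, 0]
R4 ← R4 − (4/5)·R2: [0, 0, 0]
2 nonzero rows, so rank(BP) = 2.

2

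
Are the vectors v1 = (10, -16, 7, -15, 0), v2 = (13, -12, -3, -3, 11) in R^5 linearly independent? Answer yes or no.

Form the matrix with these vectors as rows and row reduce.
R2 ← R2 − (13/10)·R1: [0, 44/5, -121/10, 33/2, 11]
2 nonzero rows, so the 2 vectors span a space of dimension 2.
Since 2 = 2, the vectors are linearly independent.

yes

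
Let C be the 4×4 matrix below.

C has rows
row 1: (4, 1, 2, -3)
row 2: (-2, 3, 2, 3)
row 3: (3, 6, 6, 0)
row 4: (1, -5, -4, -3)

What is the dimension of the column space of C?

Row reduce to echelon form.
R2 ← R2 + (1/2)·R1: [0, 7/2, 3, 3/2]
R3 ← R3 − (3/4)·R1: [0, 21/4, 9/2, 9/4]
R4 ← R4 − (1/4)·R1: [0, -21/4, -9/2, -9/4]
R3 ← R3 − (3/2)·R2: [0, 0, 0, 0]
R4 ← R4 + (3/2)·R2: [0, 0, 0, 0]
Echelon form has 2 nonzero rows, so rank(C) = 2.
The column space has dimension equal to the rank: 2.

2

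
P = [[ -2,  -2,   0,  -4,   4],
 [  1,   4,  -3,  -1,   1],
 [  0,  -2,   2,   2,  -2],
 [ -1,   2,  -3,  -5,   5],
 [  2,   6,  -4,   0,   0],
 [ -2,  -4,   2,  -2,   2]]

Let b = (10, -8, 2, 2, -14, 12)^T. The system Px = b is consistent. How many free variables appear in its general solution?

3

Row reduce the augmented matrix [P | b].
R2 ← R2 + (1/2)·R1: [0, 3, -3, -3, 3, -3]
R4 ← R4 − (1/2)·R1: [0, 3, -3, -3, 3, -3]
R5 ← R5 + R1: [0, 4, -4, -4, 4, -4]
R6 ← R6 − R1: [0, -2, 2, 2, -2, 2]
R3 ← R3 + (2/3)·R2: [0, 0, 0, 0, 0, 0]
R4 ← R4 − R2: [0, 0, 0, 0, 0, 0]
R5 ← R5 − (4/3)·R2: [0, 0, 0, 0, 0, 0]
R6 ← R6 + (2/3)·R2: [0, 0, 0, 0, 0, 0]
The echelon form has 2 nonzero rows, and every pivot lies in the first 5 columns, so rank(P) = rank([P|b]) = 2.
The system is consistent.
Free variables = (unknowns) − (rank) = 5 − 2 = 3.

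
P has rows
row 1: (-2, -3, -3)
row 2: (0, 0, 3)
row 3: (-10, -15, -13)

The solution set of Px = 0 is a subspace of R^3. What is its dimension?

Row reduce to echelon form.
R3 ← R3 − (5)·R1: [0, 0, 2]
R3 ← R3 − (2/3)·R2: [0, 0, 0]
2 nonzero rows, so rank(P) = 2.
P has 3 columns; by rank–nullity, nullity = 3 − 2 = 1.

1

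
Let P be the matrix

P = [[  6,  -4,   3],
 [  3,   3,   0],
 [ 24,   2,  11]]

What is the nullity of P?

0

Row reduce to echelon form.
R2 ← R2 − (1/2)·R1: [0, 5, -3/2]
R3 ← R3 − (4)·R1: [0, 18, -1]
R3 ← R3 − (18/5)·R2: [0, 0, 22/5]
3 nonzero rows, so rank(P) = 3.
P has 3 columns; by rank–nullity, nullity = 3 − 3 = 0.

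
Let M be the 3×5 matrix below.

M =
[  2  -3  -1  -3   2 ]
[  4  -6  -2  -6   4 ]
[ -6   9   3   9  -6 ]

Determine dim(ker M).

4

Row reduce to echelon form.
R2 ← R2 − (2)·R1: [0, 0, 0, 0, 0]
R3 ← R3 + (3)·R1: [0, 0, 0, 0, 0]
1 nonzero row, so rank(M) = 1.
M has 5 columns; by rank–nullity, nullity = 5 − 1 = 4.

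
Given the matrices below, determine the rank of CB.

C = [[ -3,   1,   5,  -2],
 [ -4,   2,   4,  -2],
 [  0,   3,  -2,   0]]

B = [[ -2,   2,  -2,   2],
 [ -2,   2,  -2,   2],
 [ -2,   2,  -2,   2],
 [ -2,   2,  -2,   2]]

First compute CB:
[[ -2,   2,  -2,   2],
 [  0,   0,   0,   0],
 [ -2,   2,  -2,   2]]
Now row reduce the product.
R3 ← R3 − R1: [0, 0, 0, 0]
1 nonzero row, so rank(CB) = 1.

1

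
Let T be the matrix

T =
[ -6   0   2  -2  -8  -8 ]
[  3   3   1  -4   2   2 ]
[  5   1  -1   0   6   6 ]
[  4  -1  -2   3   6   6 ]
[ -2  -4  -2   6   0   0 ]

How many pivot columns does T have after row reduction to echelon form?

Row reduce to echelon form.
R2 ← R2 + (1/2)·R1: [0, 3, 2, -5, -2, -2]
R3 ← R3 + (5/6)·R1: [0, 1, 2/3, -5/3, -2/3, -2/3]
R4 ← R4 + (2/3)·R1: [0, -1, -2/3, 5/3, 2/3, 2/3]
R5 ← R5 − (1/3)·R1: [0, -4, -8/3, 20/3, 8/3, 8/3]
R3 ← R3 − (1/3)·R2: [0, 0, 0, 0, 0, 0]
R4 ← R4 + (1/3)·R2: [0, 0, 0, 0, 0, 0]
R5 ← R5 + (4/3)·R2: [0, 0, 0, 0, 0, 0]
Echelon form has 2 nonzero rows, so rank(T) = 2.
Each nonzero row contributes one pivot column: 2 pivot columns.

2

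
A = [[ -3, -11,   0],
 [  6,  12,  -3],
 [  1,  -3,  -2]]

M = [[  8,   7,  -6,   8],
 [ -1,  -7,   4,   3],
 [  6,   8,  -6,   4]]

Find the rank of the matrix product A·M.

2

First compute AM:
[[-13,  56, -26, -57],
 [ 18, -66,  30,  72],
 [ -1,  12,  -6,  -9]]
Now row reduce the product.
R2 ← R2 + (18/13)·R1: [0, 150/13, -6, -90/13]
R3 ← R3 − (1/13)·R1: [0, 100/13, -4, -60/13]
R3 ← R3 − (2/3)·R2: [0, 0, 0, 0]
2 nonzero rows, so rank(AM) = 2.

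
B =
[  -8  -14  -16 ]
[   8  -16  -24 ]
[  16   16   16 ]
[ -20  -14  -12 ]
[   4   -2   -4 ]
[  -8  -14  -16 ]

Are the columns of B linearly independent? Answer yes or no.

no

Row reduce B to echelon form.
R2 ← R2 + R1: [0, -30, -40]
R3 ← R3 + (2)·R1: [0, -12, -16]
R4 ← R4 − (5/2)·R1: [0, 21, 28]
R5 ← R5 + (1/2)·R1: [0, -9, -12]
R6 ← R6 − R1: [0, 0, 0]
R3 ← R3 − (2/5)·R2: [0, 0, 0]
R4 ← R4 + (7/10)·R2: [0, 0, 0]
R5 ← R5 − (3/10)·R2: [0, 0, 0]
2 pivots among 3 columns.
Only 2 < 3 pivot columns, so the columns are linearly dependent.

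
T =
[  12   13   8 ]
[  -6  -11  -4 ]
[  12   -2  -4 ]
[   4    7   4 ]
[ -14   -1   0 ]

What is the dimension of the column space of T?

Row reduce to echelon form.
R2 ← R2 + (1/2)·R1: [0, -9/2, 0]
R3 ← R3 − R1: [0, -15, -12]
R4 ← R4 − (1/3)·R1: [0, 8/3, 4/3]
R5 ← R5 + (7/6)·R1: [0, 85/6, 28/3]
R3 ← R3 − (10/3)·R2: [0, 0, -12]
R4 ← R4 + (16/27)·R2: [0, 0, 4/3]
R5 ← R5 + (85/27)·R2: [0, 0, 28/3]
R4 ← R4 + (1/9)·R3: [0, 0, 0]
R5 ← R5 + (7/9)·R3: [0, 0, 0]
Echelon form has 3 nonzero rows, so rank(T) = 3.
The column space has dimension equal to the rank: 3.

3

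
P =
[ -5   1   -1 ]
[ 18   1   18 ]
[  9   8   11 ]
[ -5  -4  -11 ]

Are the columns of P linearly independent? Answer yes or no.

Row reduce P to echelon form.
R2 ← R2 + (18/5)·R1: [0, 23/5, 72/5]
R3 ← R3 + (9/5)·R1: [0, 49/5, 46/5]
R4 ← R4 − R1: [0, -5, -10]
R3 ← R3 − (49/23)·R2: [0, 0, -494/23]
R4 ← R4 + (25/23)·R2: [0, 0, 130/23]
R4 ← R4 + (5/19)·R3: [0, 0, 0]
3 pivots among 3 columns.
Every column is a pivot column, so the columns are linearly independent.

yes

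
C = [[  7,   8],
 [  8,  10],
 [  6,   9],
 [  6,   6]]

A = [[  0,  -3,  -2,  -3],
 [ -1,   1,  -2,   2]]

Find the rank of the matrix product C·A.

First compute CA:
[[ -8, -13, -30,  -5],
 [-10, -14, -36,  -4],
 [ -9,  -9, -30,   0],
 [ -6, -12, -24,  -6]]
Now row reduce the product.
R2 ← R2 − (5/4)·R1: [0, 9/4, 3/2, 9/4]
R3 ← R3 − (9/8)·R1: [0, 45/8, 15/4, 45/8]
R4 ← R4 − (3/4)·R1: [0, -9/4, -3/2, -9/4]
R3 ← R3 − (5/2)·R2: [0, 0, 0, 0]
R4 ← R4 + R2: [0, 0, 0, 0]
2 nonzero rows, so rank(CA) = 2.

2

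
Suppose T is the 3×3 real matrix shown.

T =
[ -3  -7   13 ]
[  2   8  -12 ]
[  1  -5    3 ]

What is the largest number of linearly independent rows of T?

2

Row reduce to echelon form.
R2 ← R2 + (2/3)·R1: [0, 10/3, -10/3]
R3 ← R3 + (1/3)·R1: [0, -22/3, 22/3]
R3 ← R3 + (11/5)·R2: [0, 0, 0]
Echelon form has 2 nonzero rows, so rank(T) = 2.
The rank gives the maximum number of linearly independent rows: 2.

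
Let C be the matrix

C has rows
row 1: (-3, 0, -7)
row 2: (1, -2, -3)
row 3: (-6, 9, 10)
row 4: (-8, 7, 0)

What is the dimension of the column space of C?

2

Row reduce to echelon form.
R2 ← R2 + (1/3)·R1: [0, -2, -16/3]
R3 ← R3 − (2)·R1: [0, 9, 24]
R4 ← R4 − (8/3)·R1: [0, 7, 56/3]
R3 ← R3 + (9/2)·R2: [0, 0, 0]
R4 ← R4 + (7/2)·R2: [0, 0, 0]
Echelon form has 2 nonzero rows, so rank(C) = 2.
The column space has dimension equal to the rank: 2.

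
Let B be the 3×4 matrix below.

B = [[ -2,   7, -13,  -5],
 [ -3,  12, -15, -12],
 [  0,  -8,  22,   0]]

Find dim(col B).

3

Row reduce to echelon form.
R2 ← R2 − (3/2)·R1: [0, 3/2, 9/2, -9/2]
R3 ← R3 + (16/3)·R2: [0, 0, 46, -24]
Echelon form has 3 nonzero rows, so rank(B) = 3.
The column space has dimension equal to the rank: 3.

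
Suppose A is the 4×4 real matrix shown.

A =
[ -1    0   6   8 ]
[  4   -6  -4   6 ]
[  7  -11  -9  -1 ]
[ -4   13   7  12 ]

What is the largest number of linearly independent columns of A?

Row reduce to echelon form.
R2 ← R2 + (4)·R1: [0, -6, 20, 38]
R3 ← R3 + (7)·R1: [0, -11, 33, 55]
R4 ← R4 − (4)·R1: [0, 13, -17, -20]
R3 ← R3 − (11/6)·R2: [0, 0, -11/3, -44/3]
R4 ← R4 + (13/6)·R2: [0, 0, 79/3, 187/3]
R4 ← R4 + (79/11)·R3: [0, 0, 0, -43]
Echelon form has 4 nonzero rows, so rank(A) = 4.
The rank gives the maximum number of linearly independent columns: 4.

4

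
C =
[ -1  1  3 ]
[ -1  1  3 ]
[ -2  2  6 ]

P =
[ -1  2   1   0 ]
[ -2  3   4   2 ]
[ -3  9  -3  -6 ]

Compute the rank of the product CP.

1

First compute CP:
[[-10,  28,  -6, -16],
 [-10,  28,  -6, -16],
 [-20,  56, -12, -32]]
Now row reduce the product.
R2 ← R2 − R1: [0, 0, 0, 0]
R3 ← R3 − (2)·R1: [0, 0, 0, 0]
1 nonzero row, so rank(CP) = 1.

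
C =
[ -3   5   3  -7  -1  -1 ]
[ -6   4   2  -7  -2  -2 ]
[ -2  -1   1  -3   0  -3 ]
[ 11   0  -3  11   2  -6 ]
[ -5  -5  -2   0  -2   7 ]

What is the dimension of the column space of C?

Row reduce to echelon form.
R2 ← R2 − (2)·R1: [0, -6, -4, 7, 0, 0]
R3 ← R3 − (2/3)·R1: [0, -13/3, -1, 5/3, 2/3, -7/3]
R4 ← R4 + (11/3)·R1: [0, 55/3, 8, -44/3, -5/3, -29/3]
R5 ← R5 − (5/3)·R1: [0, -40/3, -7, 35/3, -1/3, 26/3]
R3 ← R3 − (13/18)·R2: [0, 0, 17/9, -61/18, 2/3, -7/3]
R4 ← R4 + (55/18)·R2: [0, 0, -38/9, 121/18, -5/3, -29/3]
R5 ← R5 − (20/9)·R2: [0, 0, 17/9, -35/9, -1/3, 26/3]
R4 ← R4 + (38/17)·R3: [0, 0, 0, -29/34, -3/17, -253/17]
R5 ← R5 − R3: [0, 0, 0, -1/2, -1, 11]
R5 ← R5 − (17/29)·R4: [0, 0, 0, 0, -26/29, 572/29]
Echelon form has 5 nonzero rows, so rank(C) = 5.
The column space has dimension equal to the rank: 5.

5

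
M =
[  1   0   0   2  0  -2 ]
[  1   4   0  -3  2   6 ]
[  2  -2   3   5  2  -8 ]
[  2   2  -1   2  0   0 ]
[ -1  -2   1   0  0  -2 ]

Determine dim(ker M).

Row reduce to echelon form.
R2 ← R2 − R1: [0, 4, 0, -5, 2, 8]
R3 ← R3 − (2)·R1: [0, -2, 3, 1, 2, -4]
R4 ← R4 − (2)·R1: [0, 2, -1, -2, 0, 4]
R5 ← R5 + R1: [0, -2, 1, 2, 0, -4]
R3 ← R3 + (1/2)·R2: [0, 0, 3, -3/2, 3, 0]
R4 ← R4 − (1/2)·R2: [0, 0, -1, 1/2, -1, 0]
R5 ← R5 + (1/2)·R2: [0, 0, 1, -1/2, 1, 0]
R4 ← R4 + (1/3)·R3: [0, 0, 0, 0, 0, 0]
R5 ← R5 − (1/3)·R3: [0, 0, 0, 0, 0, 0]
3 nonzero rows, so rank(M) = 3.
M has 6 columns; by rank–nullity, nullity = 6 − 3 = 3.

3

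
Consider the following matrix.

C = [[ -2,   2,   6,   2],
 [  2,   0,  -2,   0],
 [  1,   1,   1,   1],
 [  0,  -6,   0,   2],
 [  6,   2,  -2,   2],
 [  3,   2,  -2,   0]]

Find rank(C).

3

Row reduce to echelon form.
R2 ← R2 + R1: [0, 2, 4, 2]
R3 ← R3 + (1/2)·R1: [0, 2, 4, 2]
R5 ← R5 + (3)·R1: [0, 8, 16, 8]
R6 ← R6 + (3/2)·R1: [0, 5, 7, 3]
R3 ← R3 − R2: [0, 0, 0, 0]
R4 ← R4 + (3)·R2: [0, 0, 12, 8]
R5 ← R5 − (4)·R2: [0, 0, 0, 0]
R6 ← R6 − (5/2)·R2: [0, 0, -3, -2]
Swap R3 ↔ R4
R6 ← R6 + (1/4)·R3: [0, 0, 0, 0]
Echelon form has 3 nonzero rows, so rank(C) = 3.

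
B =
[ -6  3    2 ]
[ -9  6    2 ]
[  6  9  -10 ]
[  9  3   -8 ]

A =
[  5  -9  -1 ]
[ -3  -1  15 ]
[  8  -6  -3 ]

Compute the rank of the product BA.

2

First compute BA:
[[-23,  39,  45],
 [-47,  63,  93],
 [-77,  -3, 159],
 [-28, -36,  60]]
Now row reduce the product.
R2 ← R2 − (47/23)·R1: [0, -384/23, 24/23]
R3 ← R3 − (77/23)·R1: [0, -3072/23, 192/23]
R4 ← R4 − (28/23)·R1: [0, -1920/23, 120/23]
R3 ← R3 − (8)·R2: [0, 0, 0]
R4 ← R4 − (5)·R2: [0, 0, 0]
2 nonzero rows, so rank(BA) = 2.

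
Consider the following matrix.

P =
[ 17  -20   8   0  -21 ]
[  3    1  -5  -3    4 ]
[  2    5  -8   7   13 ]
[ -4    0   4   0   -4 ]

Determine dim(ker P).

1

Row reduce to echelon form.
R2 ← R2 − (3/17)·R1: [0, 77/17, -109/17, -3, 131/17]
R3 ← R3 − (2/17)·R1: [0, 125/17, -152/17, 7, 263/17]
R4 ← R4 + (4/17)·R1: [0, -80/17, 100/17, 0, -152/17]
R3 ← R3 − (125/77)·R2: [0, 0, 113/77, 914/77, 228/77]
R4 ← R4 + (80/77)·R2: [0, 0, -60/77, -240/77, -72/77]
R4 ← R4 + (60/113)·R3: [0, 0, 0, 360/113, 72/113]
4 nonzero rows, so rank(P) = 4.
P has 5 columns; by rank–nullity, nullity = 5 − 4 = 1.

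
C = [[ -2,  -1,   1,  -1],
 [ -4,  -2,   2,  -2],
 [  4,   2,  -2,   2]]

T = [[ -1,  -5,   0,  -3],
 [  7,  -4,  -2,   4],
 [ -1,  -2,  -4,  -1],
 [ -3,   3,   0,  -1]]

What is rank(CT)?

First compute CT:
[[ -3,   9,  -2,   2],
 [ -6,  18,  -4,   4],
 [  6, -18,   4,  -4]]
Now row reduce the product.
R2 ← R2 − (2)·R1: [0, 0, 0, 0]
R3 ← R3 + (2)·R1: [0, 0, 0, 0]
1 nonzero row, so rank(CT) = 1.

1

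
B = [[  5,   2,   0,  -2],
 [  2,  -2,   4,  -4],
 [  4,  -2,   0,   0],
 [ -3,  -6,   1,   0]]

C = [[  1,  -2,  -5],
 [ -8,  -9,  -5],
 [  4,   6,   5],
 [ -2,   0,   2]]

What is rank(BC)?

First compute BC:
[[ -7, -28, -39],
 [ 42,  38,  12],
 [ 20,  10, -10],
 [ 49,  66,  50]]
Now row reduce the product.
R2 ← R2 + (6)·R1: [0, -130, -222]
R3 ← R3 + (20/7)·R1: [0, -70, -850/7]
R4 ← R4 + (7)·R1: [0, -130, -223]
R3 ← R3 − (7/13)·R2: [0, 0, -172/91]
R4 ← R4 − R2: [0, 0, -1]
R4 ← R4 − (91/172)·R3: [0, 0, 0]
3 nonzero rows, so rank(BC) = 3.

3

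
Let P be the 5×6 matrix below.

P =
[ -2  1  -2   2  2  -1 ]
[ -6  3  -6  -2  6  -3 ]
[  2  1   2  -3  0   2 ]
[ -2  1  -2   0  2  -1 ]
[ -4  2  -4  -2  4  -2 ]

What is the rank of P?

Row reduce to echelon form.
R2 ← R2 − (3)·R1: [0, 0, 0, -8, 0, 0]
R3 ← R3 + R1: [0, 2, 0, -1, 2, 1]
R4 ← R4 − R1: [0, 0, 0, -2, 0, 0]
R5 ← R5 − (2)·R1: [0, 0, 0, -6, 0, 0]
Swap R2 ↔ R3
R4 ← R4 − (1/4)·R3: [0, 0, 0, 0, 0, 0]
R5 ← R5 − (3/4)·R3: [0, 0, 0, 0, 0, 0]
Echelon form has 3 nonzero rows, so rank(P) = 3.

3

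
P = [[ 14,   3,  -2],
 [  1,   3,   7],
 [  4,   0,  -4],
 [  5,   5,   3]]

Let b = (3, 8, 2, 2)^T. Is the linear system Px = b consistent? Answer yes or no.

Row reduce the augmented matrix [P | b].
R2 ← R2 − (1/14)·R1: [0, 39/14, 50/7, 109/14]
R3 ← R3 − (2/7)·R1: [0, -6/7, -24/7, 8/7]
R4 ← R4 − (5/14)·R1: [0, 55/14, 26/7, 13/14]
R3 ← R3 + (4/13)·R2: [0, 0, -16/13, 46/13]
R4 ← R4 − (55/39)·R2: [0, 0, -248/39, -392/39]
R4 ← R4 − (31/6)·R3: [0, 0, 0, -85/3]
The echelon form has 4 nonzero rows; the last pivot sits in the augmented column, so rank(P) = 3 but rank([P|b]) = 4.
Since the ranks differ, the system is inconsistent.

no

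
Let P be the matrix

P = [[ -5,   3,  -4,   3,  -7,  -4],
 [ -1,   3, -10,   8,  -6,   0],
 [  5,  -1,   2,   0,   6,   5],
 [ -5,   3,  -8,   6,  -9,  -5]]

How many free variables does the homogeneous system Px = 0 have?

2

Row reduce to echelon form.
R2 ← R2 − (1/5)·R1: [0, 12/5, -46/5, 37/5, -23/5, 4/5]
R3 ← R3 + R1: [0, 2, -2, 3, -1, 1]
R4 ← R4 − R1: [0, 0, -4, 3, -2, -1]
R3 ← R3 − (5/6)·R2: [0, 0, 17/3, -19/6, 17/6, 1/3]
R4 ← R4 + (12/17)·R3: [0, 0, 0, 13/17, 0, -13/17]
4 nonzero rows, so rank(P) = 4.
P has 6 columns; by rank–nullity, nullity = 6 − 4 = 2.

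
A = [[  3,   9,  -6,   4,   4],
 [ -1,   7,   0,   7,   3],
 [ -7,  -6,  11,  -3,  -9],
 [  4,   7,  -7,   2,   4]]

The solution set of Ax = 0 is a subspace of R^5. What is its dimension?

Row reduce to echelon form.
R2 ← R2 + (1/3)·R1: [0, 10, -2, 25/3, 13/3]
R3 ← R3 + (7/3)·R1: [0, 15, -3, 19/3, 1/3]
R4 ← R4 − (4/3)·R1: [0, -5, 1, -10/3, -4/3]
R3 ← R3 − (3/2)·R2: [0, 0, 0, -37/6, -37/6]
R4 ← R4 + (1/2)·R2: [0, 0, 0, 5/6, 5/6]
R4 ← R4 + (5/37)·R3: [0, 0, 0, 0, 0]
3 nonzero rows, so rank(A) = 3.
A has 5 columns; by rank–nullity, nullity = 5 − 3 = 2.

2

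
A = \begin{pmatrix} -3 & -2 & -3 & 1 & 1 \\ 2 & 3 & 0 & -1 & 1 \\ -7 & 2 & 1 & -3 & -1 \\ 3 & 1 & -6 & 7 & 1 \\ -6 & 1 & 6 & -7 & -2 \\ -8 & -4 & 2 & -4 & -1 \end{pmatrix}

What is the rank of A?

4

Row reduce to echelon form.
R2 ← R2 + (2/3)·R1: [0, 5/3, -2, -1/3, 5/3]
R3 ← R3 − (7/3)·R1: [0, 20/3, 8, -16/3, -10/3]
R4 ← R4 + R1: [0, -1, -9, 8, 2]
R5 ← R5 − (2)·R1: [0, 5, 12, -9, -4]
R6 ← R6 − (8/3)·R1: [0, 4/3, 10, -20/3, -11/3]
R3 ← R3 − (4)·R2: [0, 0, 16, -4, -10]
R4 ← R4 + (3/5)·R2: [0, 0, -51/5, 39/5, 3]
R5 ← R5 − (3)·R2: [0, 0, 18, -8, -9]
R6 ← R6 − (4/5)·R2: [0, 0, 58/5, -32/5, -5]
R4 ← R4 + (51/80)·R3: [0, 0, 0, 21/4, -27/8]
R5 ← R5 − (9/8)·R3: [0, 0, 0, -7/2, 9/4]
R6 ← R6 − (29/40)·R3: [0, 0, 0, -7/2, 9/4]
R5 ← R5 + (2/3)·R4: [0, 0, 0, 0, 0]
R6 ← R6 + (2/3)·R4: [0, 0, 0, 0, 0]
Echelon form has 4 nonzero rows, so rank(A) = 4.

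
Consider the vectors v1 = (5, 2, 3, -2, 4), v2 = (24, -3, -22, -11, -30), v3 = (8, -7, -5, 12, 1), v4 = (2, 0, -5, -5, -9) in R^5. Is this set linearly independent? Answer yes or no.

yes

Form the matrix with these vectors as rows and row reduce.
R2 ← R2 − (24/5)·R1: [0, -63/5, -182/5, -7/5, -246/5]
R3 ← R3 − (8/5)·R1: [0, -51/5, -49/5, 76/5, -27/5]
R4 ← R4 − (2/5)·R1: [0, -4/5, -31/5, -21/5, -53/5]
R3 ← R3 − (17/21)·R2: [0, 0, 59/3, 49/3, 241/7]
R4 ← R4 − (4/63)·R2: [0, 0, -35/9, -37/9, -157/21]
R4 ← R4 + (35/177)·R3: [0, 0, 0, -52/59, -276/413]
4 nonzero rows, so the 4 vectors span a space of dimension 4.
Since 4 = 4, the vectors are linearly independent.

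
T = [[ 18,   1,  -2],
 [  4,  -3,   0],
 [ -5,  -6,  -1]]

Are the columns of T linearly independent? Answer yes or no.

Row reduce T to echelon form.
R2 ← R2 − (2/9)·R1: [0, -29/9, 4/9]
R3 ← R3 + (5/18)·R1: [0, -103/18, -14/9]
R3 ← R3 − (103/58)·R2: [0, 0, -68/29]
3 pivots among 3 columns.
Every column is a pivot column, so the columns are linearly independent.

yes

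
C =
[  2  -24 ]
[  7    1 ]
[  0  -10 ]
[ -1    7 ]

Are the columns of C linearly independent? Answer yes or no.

yes

Row reduce C to echelon form.
R2 ← R2 − (7/2)·R1: [0, 85]
R4 ← R4 + (1/2)·R1: [0, -5]
R3 ← R3 + (2/17)·R2: [0, 0]
R4 ← R4 + (1/17)·R2: [0, 0]
2 pivots among 2 columns.
Every column is a pivot column, so the columns are linearly independent.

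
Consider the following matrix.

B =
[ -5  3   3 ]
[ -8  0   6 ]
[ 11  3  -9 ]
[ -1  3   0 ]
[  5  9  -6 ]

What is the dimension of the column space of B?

2

Row reduce to echelon form.
R2 ← R2 − (8/5)·R1: [0, -24/5, 6/5]
R3 ← R3 + (11/5)·R1: [0, 48/5, -12/5]
R4 ← R4 − (1/5)·R1: [0, 12/5, -3/5]
R5 ← R5 + R1: [0, 12, -3]
R3 ← R3 + (2)·R2: [0, 0, 0]
R4 ← R4 + (1/2)·R2: [0, 0, 0]
R5 ← R5 + (5/2)·R2: [0, 0, 0]
Echelon form has 2 nonzero rows, so rank(B) = 2.
The column space has dimension equal to the rank: 2.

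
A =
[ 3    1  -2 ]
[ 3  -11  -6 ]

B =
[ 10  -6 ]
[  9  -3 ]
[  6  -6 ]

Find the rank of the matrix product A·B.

2

First compute AB:
[[ 27,  -9],
 [-105,  51]]
Now row reduce the product.
R2 ← R2 + (35/9)·R1: [0, 16]
2 nonzero rows, so rank(AB) = 2.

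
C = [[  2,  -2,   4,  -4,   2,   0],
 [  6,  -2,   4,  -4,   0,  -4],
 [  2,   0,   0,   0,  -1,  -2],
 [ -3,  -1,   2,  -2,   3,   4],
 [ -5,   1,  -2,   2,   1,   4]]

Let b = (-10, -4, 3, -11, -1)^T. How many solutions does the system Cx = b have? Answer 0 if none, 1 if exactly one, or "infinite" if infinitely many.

infinite

Row reduce the augmented matrix [C | b].
R2 ← R2 − (3)·R1: [0, 4, -8, 8, -6, -4, 26]
R3 ← R3 − R1: [0, 2, -4, 4, -3, -2, 13]
R4 ← R4 + (3/2)·R1: [0, -4, 8, -8, 6, 4, -26]
R5 ← R5 + (5/2)·R1: [0, -4, 8, -8, 6, 4, -26]
R3 ← R3 − (1/2)·R2: [0, 0, 0, 0, 0, 0, 0]
R4 ← R4 + R2: [0, 0, 0, 0, 0, 0, 0]
R5 ← R5 + R2: [0, 0, 0, 0, 0, 0, 0]
The echelon form has 2 nonzero rows, and every pivot lies in the first 6 columns, so rank(C) = rank([C|b]) = 2.
The system is consistent.
rank = 2 < 6 unknowns, so there are infinitely many solutions.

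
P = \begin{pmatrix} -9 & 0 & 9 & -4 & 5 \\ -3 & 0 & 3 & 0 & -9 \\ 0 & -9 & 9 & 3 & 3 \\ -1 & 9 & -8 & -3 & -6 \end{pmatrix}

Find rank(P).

3

Row reduce to echelon form.
R2 ← R2 − (1/3)·R1: [0, 0, 0, 4/3, -32/3]
R4 ← R4 − (1/9)·R1: [0, 9, -9, -23/9, -59/9]
Swap R2 ↔ R3
R4 ← R4 + R2: [0, 0, 0, 4/9, -32/9]
R4 ← R4 − (1/3)·R3: [0, 0, 0, 0, 0]
Echelon form has 3 nonzero rows, so rank(P) = 3.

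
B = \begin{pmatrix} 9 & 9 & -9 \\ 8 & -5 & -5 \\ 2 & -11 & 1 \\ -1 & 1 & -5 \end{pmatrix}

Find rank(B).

Row reduce to echelon form.
R2 ← R2 − (8/9)·R1: [0, -13, 3]
R3 ← R3 − (2/9)·R1: [0, -13, 3]
R4 ← R4 + (1/9)·R1: [0, 2, -6]
R3 ← R3 − R2: [0, 0, 0]
R4 ← R4 + (2/13)·R2: [0, 0, -72/13]
Swap R3 ↔ R4
Echelon form has 3 nonzero rows, so rank(B) = 3.

3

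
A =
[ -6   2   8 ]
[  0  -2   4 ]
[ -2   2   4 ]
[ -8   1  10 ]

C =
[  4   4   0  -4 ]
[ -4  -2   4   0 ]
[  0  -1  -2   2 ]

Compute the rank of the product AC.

2

First compute AC:
[[-32, -36,  -8,  40],
 [  8,   0, -16,   8],
 [-16, -16,   0,  16],
 [-36, -44, -16,  52]]
Now row reduce the product.
R2 ← R2 + (1/4)·R1: [0, -9, -18, 18]
R3 ← R3 − (1/2)·R1: [0, 2, 4, -4]
R4 ← R4 − (9/8)·R1: [0, -7/2, -7, 7]
R3 ← R3 + (2/9)·R2: [0, 0, 0, 0]
R4 ← R4 − (7/18)·R2: [0, 0, 0, 0]
2 nonzero rows, so rank(AC) = 2.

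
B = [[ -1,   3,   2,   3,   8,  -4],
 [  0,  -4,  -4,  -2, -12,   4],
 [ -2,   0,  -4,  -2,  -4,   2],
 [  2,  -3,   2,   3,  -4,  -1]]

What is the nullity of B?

Row reduce to echelon form.
R3 ← R3 − (2)·R1: [0, -6, -8, -8, -20, 10]
R4 ← R4 + (2)·R1: [0, 3, 6, 9, 12, -9]
R3 ← R3 − (3/2)·R2: [0, 0, -2, -5, -2, 4]
R4 ← R4 + (3/4)·R2: [0, 0, 3, 15/2, 3, -6]
R4 ← R4 + (3/2)·R3: [0, 0, 0, 0, 0, 0]
3 nonzero rows, so rank(B) = 3.
B has 6 columns; by rank–nullity, nullity = 6 − 3 = 3.

3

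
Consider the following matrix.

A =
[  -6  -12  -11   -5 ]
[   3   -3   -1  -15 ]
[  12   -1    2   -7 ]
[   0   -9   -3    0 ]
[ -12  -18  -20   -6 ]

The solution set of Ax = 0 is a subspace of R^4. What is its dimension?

Row reduce to echelon form.
R2 ← R2 + (1/2)·R1: [0, -9, -13/2, -35/2]
R3 ← R3 + (2)·R1: [0, -25, -20, -17]
R5 ← R5 − (2)·R1: [0, 6, 2, 4]
R3 ← R3 − (25/9)·R2: [0, 0, -35/18, 569/18]
R4 ← R4 − R2: [0, 0, 7/2, 35/2]
R5 ← R5 + (2/3)·R2: [0, 0, -7/3, -23/3]
R4 ← R4 + (9/5)·R3: [0, 0, 0, 372/5]
R5 ← R5 − (6/5)·R3: [0, 0, 0, -228/5]
R5 ← R5 + (19/31)·R4: [0, 0, 0, 0]
4 nonzero rows, so rank(A) = 4.
A has 4 columns; by rank–nullity, nullity = 4 − 4 = 0.

0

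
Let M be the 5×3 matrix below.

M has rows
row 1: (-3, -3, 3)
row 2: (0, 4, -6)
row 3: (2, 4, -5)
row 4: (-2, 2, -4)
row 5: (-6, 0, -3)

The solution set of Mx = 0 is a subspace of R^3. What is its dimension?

Row reduce to echelon form.
R3 ← R3 + (2/3)·R1: [0, 2, -3]
R4 ← R4 − (2/3)·R1: [0, 4, -6]
R5 ← R5 − (2)·R1: [0, 6, -9]
R3 ← R3 − (1/2)·R2: [0, 0, 0]
R4 ← R4 − R2: [0, 0, 0]
R5 ← R5 − (3/2)·R2: [0, 0, 0]
2 nonzero rows, so rank(M) = 2.
M has 3 columns; by rank–nullity, nullity = 3 − 2 = 1.

1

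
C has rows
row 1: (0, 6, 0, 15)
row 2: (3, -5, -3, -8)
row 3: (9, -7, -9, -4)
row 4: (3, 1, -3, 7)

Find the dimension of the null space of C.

2

Row reduce to echelon form.
Swap R1 ↔ R2
R3 ← R3 − (3)·R1: [0, 8, 0, 20]
R4 ← R4 − R1: [0, 6, 0, 15]
R3 ← R3 − (4/3)·R2: [0, 0, 0, 0]
R4 ← R4 − R2: [0, 0, 0, 0]
2 nonzero rows, so rank(C) = 2.
C has 4 columns; by rank–nullity, nullity = 4 − 2 = 2.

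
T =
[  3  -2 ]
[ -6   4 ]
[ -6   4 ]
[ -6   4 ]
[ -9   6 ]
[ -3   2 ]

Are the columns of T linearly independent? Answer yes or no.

no

Row reduce T to echelon form.
R2 ← R2 + (2)·R1: [0, 0]
R3 ← R3 + (2)·R1: [0, 0]
R4 ← R4 + (2)·R1: [0, 0]
R5 ← R5 + (3)·R1: [0, 0]
R6 ← R6 + R1: [0, 0]
1 pivot among 2 columns.
Only 1 < 2 pivot columns, so the columns are linearly dependent.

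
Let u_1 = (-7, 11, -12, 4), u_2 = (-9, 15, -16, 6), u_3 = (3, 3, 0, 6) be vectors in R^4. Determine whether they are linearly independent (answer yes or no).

no

Form the matrix with these vectors as rows and row reduce.
R2 ← R2 − (9/7)·R1: [0, 6/7, -4/7, 6/7]
R3 ← R3 + (3/7)·R1: [0, 54/7, -36/7, 54/7]
R3 ← R3 − (9)·R2: [0, 0, 0, 0]
2 nonzero rows, so the 3 vectors span a space of dimension 2.
Since 2 < 3, the vectors are linearly dependent.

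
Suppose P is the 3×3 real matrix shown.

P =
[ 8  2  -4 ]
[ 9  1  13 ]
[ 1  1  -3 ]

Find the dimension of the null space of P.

0

Row reduce to echelon form.
R2 ← R2 − (9/8)·R1: [0, -5/4, 35/2]
R3 ← R3 − (1/8)·R1: [0, 3/4, -5/2]
R3 ← R3 + (3/5)·R2: [0, 0, 8]
3 nonzero rows, so rank(P) = 3.
P has 3 columns; by rank–nullity, nullity = 3 − 3 = 0.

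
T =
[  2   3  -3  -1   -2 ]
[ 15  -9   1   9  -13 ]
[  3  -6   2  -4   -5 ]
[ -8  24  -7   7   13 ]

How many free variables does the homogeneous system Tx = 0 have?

Row reduce to echelon form.
R2 ← R2 − (15/2)·R1: [0, -63/2, 47/2, 33/2, 2]
R3 ← R3 − (3/2)·R1: [0, -21/2, 13/2, -5/2, -2]
R4 ← R4 + (4)·R1: [0, 36, -19, 3, 5]
R3 ← R3 − (1/3)·R2: [0, 0, -4/3, -8, -8/3]
R4 ← R4 + (8/7)·R2: [0, 0, 55/7, 153/7, 51/7]
R4 ← R4 + (165/28)·R3: [0, 0, 0, -177/7, -59/7]
4 nonzero rows, so rank(T) = 4.
T has 5 columns; by rank–nullity, nullity = 5 − 4 = 1.

1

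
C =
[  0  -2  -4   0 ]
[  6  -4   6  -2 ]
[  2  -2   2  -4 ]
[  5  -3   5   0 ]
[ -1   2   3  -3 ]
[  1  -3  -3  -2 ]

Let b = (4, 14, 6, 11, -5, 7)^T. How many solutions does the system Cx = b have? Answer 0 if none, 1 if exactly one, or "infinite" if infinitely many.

infinite

Row reduce the augmented matrix [C | b].
Swap R1 ↔ R2
R3 ← R3 − (1/3)·R1: [0, -2/3, 0, -10/3, 4/3]
R4 ← R4 − (5/6)·R1: [0, 1/3, 0, 5/3, -2/3]
R5 ← R5 + (1/6)·R1: [0, 4/3, 4, -10/3, -8/3]
R6 ← R6 − (1/6)·R1: [0, -7/3, -4, -5/3, 14/3]
R3 ← R3 − (1/3)·R2: [0, 0, 4/3, -10/3, 0]
R4 ← R4 + (1/6)·R2: [0, 0, -2/3, 5/3, 0]
R5 ← R5 + (2/3)·R2: [0, 0, 4/3, -10/3, 0]
R6 ← R6 − (7/6)·R2: [0, 0, 2/3, -5/3, 0]
R4 ← R4 + (1/2)·R3: [0, 0, 0, 0, 0]
R5 ← R5 − R3: [0, 0, 0, 0, 0]
R6 ← R6 − (1/2)·R3: [0, 0, 0, 0, 0]
The echelon form has 3 nonzero rows, and every pivot lies in the first 4 columns, so rank(C) = rank([C|b]) = 3.
The system is consistent.
rank = 3 < 4 unknowns, so there are infinitely many solutions.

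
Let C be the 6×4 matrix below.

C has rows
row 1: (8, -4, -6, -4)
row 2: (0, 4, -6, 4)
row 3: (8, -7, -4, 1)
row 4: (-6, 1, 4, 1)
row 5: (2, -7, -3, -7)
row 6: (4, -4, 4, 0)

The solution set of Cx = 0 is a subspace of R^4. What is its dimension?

0

Row reduce to echelon form.
R3 ← R3 − R1: [0, -3, 2, 5]
R4 ← R4 + (3/4)·R1: [0, -2, -1/2, -2]
R5 ← R5 − (1/4)·R1: [0, -6, -3/2, -6]
R6 ← R6 − (1/2)·R1: [0, -2, 7, 2]
R3 ← R3 + (3/4)·R2: [0, 0, -5/2, 8]
R4 ← R4 + (1/2)·R2: [0, 0, -7/2, 0]
R5 ← R5 + (3/2)·R2: [0, 0, -21/2, 0]
R6 ← R6 + (1/2)·R2: [0, 0, 4, 4]
R4 ← R4 − (7/5)·R3: [0, 0, 0, -56/5]
R5 ← R5 − (21/5)·R3: [0, 0, 0, -168/5]
R6 ← R6 + (8/5)·R3: [0, 0, 0, 84/5]
R5 ← R5 − (3)·R4: [0, 0, 0, 0]
R6 ← R6 + (3/2)·R4: [0, 0, 0, 0]
4 nonzero rows, so rank(C) = 4.
C has 4 columns; by rank–nullity, nullity = 4 − 4 = 0.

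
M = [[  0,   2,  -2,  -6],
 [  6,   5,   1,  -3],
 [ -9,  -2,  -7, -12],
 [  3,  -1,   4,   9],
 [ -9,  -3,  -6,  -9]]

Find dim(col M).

Row reduce to echelon form.
Swap R1 ↔ R2
R3 ← R3 + (3/2)·R1: [0, 11/2, -11/2, -33/2]
R4 ← R4 − (1/2)·R1: [0, -7/2, 7/2, 21/2]
R5 ← R5 + (3/2)·R1: [0, 9/2, -9/2, -27/2]
R3 ← R3 − (11/4)·R2: [0, 0, 0, 0]
R4 ← R4 + (7/4)·R2: [0, 0, 0, 0]
R5 ← R5 − (9/4)·R2: [0, 0, 0, 0]
Echelon form has 2 nonzero rows, so rank(M) = 2.
The column space has dimension equal to the rank: 2.

2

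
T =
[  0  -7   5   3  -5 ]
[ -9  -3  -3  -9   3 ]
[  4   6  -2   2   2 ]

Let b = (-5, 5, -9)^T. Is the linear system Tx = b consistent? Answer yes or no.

Row reduce the augmented matrix [T | b].
Swap R1 ↔ R2
R3 ← R3 + (4/9)·R1: [0, 14/3, -10/3, -2, 10/3, -61/9]
R3 ← R3 + (2/3)·R2: [0, 0, 0, 0, 0, -91/9]
The echelon form has 3 nonzero rows; the last pivot sits in the augmented column, so rank(T) = 2 but rank([T|b]) = 3.
Since the ranks differ, the system is inconsistent.

no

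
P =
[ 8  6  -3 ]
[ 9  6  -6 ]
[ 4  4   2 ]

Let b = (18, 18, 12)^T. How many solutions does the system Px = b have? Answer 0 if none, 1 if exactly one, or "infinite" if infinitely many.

infinite

Row reduce the augmented matrix [P | b].
R2 ← R2 − (9/8)·R1: [0, -3/4, -21/8, -9/4]
R3 ← R3 − (1/2)·R1: [0, 1, 7/2, 3]
R3 ← R3 + (4/3)·R2: [0, 0, 0, 0]
The echelon form has 2 nonzero rows, and every pivot lies in the first 3 columns, so rank(P) = rank([P|b]) = 2.
The system is consistent.
rank = 2 < 3 unknowns, so there are infinitely many solutions.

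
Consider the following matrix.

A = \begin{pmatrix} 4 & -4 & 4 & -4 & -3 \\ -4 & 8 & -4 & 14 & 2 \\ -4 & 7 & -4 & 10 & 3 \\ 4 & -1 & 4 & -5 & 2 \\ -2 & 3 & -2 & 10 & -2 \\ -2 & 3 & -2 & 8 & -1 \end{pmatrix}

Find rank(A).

Row reduce to echelon form.
R2 ← R2 + R1: [0, 4, 0, 10, -1]
R3 ← R3 + R1: [0, 3, 0, 6, 0]
R4 ← R4 − R1: [0, 3, 0, -1, 5]
R5 ← R5 + (1/2)·R1: [0, 1, 0, 8, -7/2]
R6 ← R6 + (1/2)·R1: [0, 1, 0, 6, -5/2]
R3 ← R3 − (3/4)·R2: [0, 0, 0, -3/2, 3/4]
R4 ← R4 − (3/4)·R2: [0, 0, 0, -17/2, 23/4]
R5 ← R5 − (1/4)·R2: [0, 0, 0, 11/2, -13/4]
R6 ← R6 − (1/4)·R2: [0, 0, 0, 7/2, -9/4]
R4 ← R4 − (17/3)·R3: [0, 0, 0, 0, 3/2]
R5 ← R5 + (11/3)·R3: [0, 0, 0, 0, -1/2]
R6 ← R6 + (7/3)·R3: [0, 0, 0, 0, -1/2]
R5 ← R5 + (1/3)·R4: [0, 0, 0, 0, 0]
R6 ← R6 + (1/3)·R4: [0, 0, 0, 0, 0]
Echelon form has 4 nonzero rows, so rank(A) = 4.

4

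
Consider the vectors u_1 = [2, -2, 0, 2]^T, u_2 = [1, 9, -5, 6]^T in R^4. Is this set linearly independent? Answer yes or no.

Form the matrix with these vectors as rows and row reduce.
R2 ← R2 − (1/2)·R1: [0, 10, -5, 5]
2 nonzero rows, so the 2 vectors span a space of dimension 2.
Since 2 = 2, the vectors are linearly independent.

yes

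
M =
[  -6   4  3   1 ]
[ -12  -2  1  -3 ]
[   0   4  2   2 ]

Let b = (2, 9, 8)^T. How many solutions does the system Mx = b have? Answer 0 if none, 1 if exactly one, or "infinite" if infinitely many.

Row reduce the augmented matrix [M | b].
R2 ← R2 − (2)·R1: [0, -10, -5, -5, 5]
R3 ← R3 + (2/5)·R2: [0, 0, 0, 0, 10]
The echelon form has 3 nonzero rows; the last pivot sits in the augmented column, so rank(M) = 2 but rank([M|b]) = 3.
Since the ranks differ, the system is inconsistent.
It has no solutions.

0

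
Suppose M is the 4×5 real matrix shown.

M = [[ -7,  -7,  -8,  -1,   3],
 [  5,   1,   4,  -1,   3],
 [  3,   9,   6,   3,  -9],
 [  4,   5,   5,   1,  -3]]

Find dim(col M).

2

Row reduce to echelon form.
R2 ← R2 + (5/7)·R1: [0, -4, -12/7, -12/7, 36/7]
R3 ← R3 + (3/7)·R1: [0, 6, 18/7, 18/7, -54/7]
R4 ← R4 + (4/7)·R1: [0, 1, 3/7, 3/7, -9/7]
R3 ← R3 + (3/2)·R2: [0, 0, 0, 0, 0]
R4 ← R4 + (1/4)·R2: [0, 0, 0, 0, 0]
Echelon form has 2 nonzero rows, so rank(M) = 2.
The column space has dimension equal to the rank: 2.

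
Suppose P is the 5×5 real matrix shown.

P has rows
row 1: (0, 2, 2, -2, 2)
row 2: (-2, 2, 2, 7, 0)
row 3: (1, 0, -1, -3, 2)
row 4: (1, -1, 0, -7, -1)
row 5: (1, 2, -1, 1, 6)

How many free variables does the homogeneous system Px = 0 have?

Row reduce to echelon form.
Swap R1 ↔ R2
R3 ← R3 + (1/2)·R1: [0, 1, 0, 1/2, 2]
R4 ← R4 + (1/2)·R1: [0, 0, 1, -7/2, -1]
R5 ← R5 + (1/2)·R1: [0, 3, 0, 9/2, 6]
R3 ← R3 − (1/2)·R2: [0, 0, -1, 3/2, 1]
R5 ← R5 − (3/2)·R2: [0, 0, -3, 15/2, 3]
R4 ← R4 + R3: [0, 0, 0, -2, 0]
R5 ← R5 − (3)·R3: [0, 0, 0, 3, 0]
R5 ← R5 + (3/2)·R4: [0, 0, 0, 0, 0]
4 nonzero rows, so rank(P) = 4.
P has 5 columns; by rank–nullity, nullity = 5 − 4 = 1.

1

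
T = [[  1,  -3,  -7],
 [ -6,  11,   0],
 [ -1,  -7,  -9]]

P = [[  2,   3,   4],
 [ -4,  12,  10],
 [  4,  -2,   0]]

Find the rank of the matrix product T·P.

2

First compute TP:
[[-14, -19, -26],
 [-56, 114,  86],
 [-10, -69, -74]]
Now row reduce the product.
R2 ← R2 − (4)·R1: [0, 190, 190]
R3 ← R3 − (5/7)·R1: [0, -388/7, -388/7]
R3 ← R3 + (194/665)·R2: [0, 0, 0]
2 nonzero rows, so rank(TP) = 2.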